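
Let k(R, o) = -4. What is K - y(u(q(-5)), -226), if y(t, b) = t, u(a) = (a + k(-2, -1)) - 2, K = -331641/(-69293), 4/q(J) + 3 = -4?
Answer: 786995/69293 ≈ 11.357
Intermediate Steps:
q(J) = -4/7 (q(J) = 4/(-3 - 4) = 4/(-7) = 4*(-1/7) = -4/7)
K = 331641/69293 (K = -331641*(-1/69293) = 331641/69293 ≈ 4.7861)
u(a) = -6 + a (u(a) = (a - 4) - 2 = (-4 + a) - 2 = -6 + a)
K - y(u(q(-5)), -226) = 331641/69293 - (-6 - 4/7) = 331641/69293 - 1*(-46/7) = 331641/69293 + 46/7 = 786995/69293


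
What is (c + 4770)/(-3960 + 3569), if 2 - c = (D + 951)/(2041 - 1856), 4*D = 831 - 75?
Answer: -176336/14467 ≈ -12.189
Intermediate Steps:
D = 189 (D = (831 - 75)/4 = (¼)*756 = 189)
c = -154/37 (c = 2 - (189 + 951)/(2041 - 1856) = 2 - 1140/185 = 2 - 1*228/37 = 2 - 228/37 = -154/37 ≈ -4.1622)
(c + 4770)/(-3960 + 3569) = (-154/37 + 4770)/(-3960 + 3569) = (176336/37)/(-391) = (176336/37)*(-1/391) = -176336/14467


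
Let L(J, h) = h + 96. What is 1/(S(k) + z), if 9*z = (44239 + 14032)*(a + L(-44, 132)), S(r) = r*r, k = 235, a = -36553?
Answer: -9/2116197050 ≈ -4.2529e-9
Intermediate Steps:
L(J, h) = 96 + h
S(r) = r²
z = -2116694075/9 (z = ((44239 + 14032)*(-36553 + (96 + 132)))/9 = (58271*(-36553 + 228))/9 = (58271*(-36325))/9 = (⅑)*(-2116694075) = -2116694075/9 ≈ -2.3519e+8)
1/(S(k) + z) = 1/(235² - 2116694075/9) = 1/(55225 - 2116694075/9) = 1/(-2116197050/9) = -9/2116197050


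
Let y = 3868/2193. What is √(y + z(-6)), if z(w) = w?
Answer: I*√20372970/2193 ≈ 2.0582*I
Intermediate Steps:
y = 3868/2193 (y = 3868*(1/2193) = 3868/2193 ≈ 1.7638)
√(y + z(-6)) = √(3868/2193 - 6) = √(-9290/2193) = I*√20372970/2193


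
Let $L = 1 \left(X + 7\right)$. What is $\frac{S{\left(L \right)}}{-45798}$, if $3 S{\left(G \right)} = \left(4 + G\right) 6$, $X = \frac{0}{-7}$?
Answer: $- \frac{11}{22899} \approx -0.00048037$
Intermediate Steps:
$X = 0$ ($X = 0 \left(- \frac{1}{7}\right) = 0$)
$L = 7$ ($L = 1 \left(0 + 7\right) = 1 \cdot 7 = 7$)
$S{\left(G \right)} = 8 + 2 G$ ($S{\left(G \right)} = \frac{\left(4 + G\right) 6}{3} = \frac{24 + 6 G}{3} = 8 + 2 G$)
$\frac{S{\left(L \right)}}{-45798} = \frac{8 + 2 \cdot 7}{-45798} = \left(8 + 14\right) \left(- \frac{1}{45798}\right) = 22 \left(- \frac{1}{45798}\right) = - \frac{11}{22899}$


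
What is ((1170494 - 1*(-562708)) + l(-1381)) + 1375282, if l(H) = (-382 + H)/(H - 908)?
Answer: 7115321639/2289 ≈ 3.1085e+6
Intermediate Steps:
l(H) = (-382 + H)/(-908 + H)
((1170494 - 1*(-562708)) + l(-1381)) + 1375282 = ((1170494 - 1*(-562708)) + (-382 - 1381)/(-908 - 1381)) + 1375282 = ((1170494 + 562708) - 1763/(-2289)) + 1375282 = (1733202 - 1/2289*(-1763)) + 1375282 = (1733202 + 1763/2289) + 1375282 = 3967301141/2289 + 1375282 = 7115321639/2289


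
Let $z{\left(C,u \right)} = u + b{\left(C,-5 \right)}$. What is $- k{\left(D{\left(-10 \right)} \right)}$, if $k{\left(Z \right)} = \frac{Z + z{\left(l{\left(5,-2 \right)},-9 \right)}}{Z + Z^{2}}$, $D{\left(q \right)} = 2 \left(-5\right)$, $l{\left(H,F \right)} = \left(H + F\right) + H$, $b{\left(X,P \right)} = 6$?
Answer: $\frac{13}{90} \approx 0.14444$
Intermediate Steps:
$l{\left(H,F \right)} = F + 2 H$ ($l{\left(H,F \right)} = \left(F + H\right) + H = F + 2 H$)
$z{\left(C,u \right)} = 6 + u$ ($z{\left(C,u \right)} = u + 6 = 6 + u$)
$D{\left(q \right)} = -10$
$k{\left(Z \right)} = \frac{-3 + Z}{Z + Z^{2}}$ ($k{\left(Z \right)} = \frac{Z + \left(6 - 9\right)}{Z + Z^{2}} = \frac{Z - 3}{Z + Z^{2}} = \frac{-3 + Z}{Z + Z^{2}}$)
$- k{\left(D{\left(-10 \right)} \right)} = - \frac{-3 - 10}{\left(-10\right) \left(1 - 10\right)} = - \frac{\left(-1\right) \left(-13\right)}{10 \left(-9\right)} = - \frac{\left(-1\right) \left(-1\right) \left(-13\right)}{10 \cdot 9} = \left(-1\right) \left(- \frac{13}{90}\right) = \frac{13}{90}$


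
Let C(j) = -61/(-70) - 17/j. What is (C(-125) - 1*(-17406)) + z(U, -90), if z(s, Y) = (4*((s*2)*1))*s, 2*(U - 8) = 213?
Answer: 214005763/1750 ≈ 1.2229e+5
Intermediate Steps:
C(j) = 61/70 - 17/j (C(j) = -61*(-1/70) - 17/j = 61/70 - 17/j)
U = 229/2 (U = 8 + (½)*213 = 8 + 213/2 = 229/2 ≈ 114.50)
z(s, Y) = 8*s² (z(s, Y) = (4*((2*s)*1))*s = (4*(2*s))*s = (8*s)*s = 8*s²)
(C(-125) - 1*(-17406)) + z(U, -90) = ((61/70 - 17/(-125)) - 1*(-17406)) + 8*(229/2)² = ((61/70 - 17*(-1/125)) + 17406) + 8*(52441/4) = ((61/70 + 17/125) + 17406) + 104882 = (1763/1750 + 17406) + 104882 = 30462263/1750 + 104882 = 214005763/1750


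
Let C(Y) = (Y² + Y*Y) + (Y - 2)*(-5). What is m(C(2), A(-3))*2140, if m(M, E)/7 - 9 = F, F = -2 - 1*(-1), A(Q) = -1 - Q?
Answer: 119840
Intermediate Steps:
C(Y) = 10 - 5*Y + 2*Y² (C(Y) = (Y² + Y²) + (-2 + Y)*(-5) = 2*Y² + (10 - 5*Y) = 10 - 5*Y + 2*Y²)
F = -1 (F = -2 + 1 = -1)
m(M, E) = 56 (m(M, E) = 63 + 7*(-1) = 63 - 7 = 56)
m(C(2), A(-3))*2140 = 56*2140 = 119840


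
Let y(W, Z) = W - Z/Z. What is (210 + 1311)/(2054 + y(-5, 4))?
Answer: 1521/2048 ≈ 0.74268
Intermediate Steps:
y(W, Z) = -1 + W (y(W, Z) = W - 1*1 = W - 1 = -1 + W)
(210 + 1311)/(2054 + y(-5, 4)) = (210 + 1311)/(2054 + (-1 - 5)) = 1521/(2054 - 6) = 1521/2048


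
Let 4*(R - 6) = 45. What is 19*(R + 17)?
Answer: 2603/4 ≈ 650.75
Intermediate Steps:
R = 69/4 (R = 6 + (1/4)*45 = 6 + 45/4 = 69/4 ≈ 17.250)
19*(R + 17) = 19*(69/4 + 17) = 19*(137/4) = 2603/4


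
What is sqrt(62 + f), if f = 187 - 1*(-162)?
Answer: sqrt(411) ≈ 20.273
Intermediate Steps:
f = 349 (f = 187 + 162 = 349)
sqrt(62 + f) = sqrt(62 + 349) = sqrt(411)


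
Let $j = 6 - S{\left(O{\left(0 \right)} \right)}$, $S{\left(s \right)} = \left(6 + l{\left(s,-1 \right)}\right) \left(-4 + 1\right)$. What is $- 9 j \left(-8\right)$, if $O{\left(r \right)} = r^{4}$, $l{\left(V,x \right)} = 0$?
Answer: $1728$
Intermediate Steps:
$S{\left(s \right)} = -18$ ($S{\left(s \right)} = \left(6 + 0\right) \left(-4 + 1\right) = 6 \left(-3\right) = -18$)
$j = 24$ ($j = 6 - -18 = 6 + 18 = 24$)
$- 9 j \left(-8\right) = \left(-9\right) 24 \left(-8\right) = \left(-216\right) \left(-8\right) = 1728$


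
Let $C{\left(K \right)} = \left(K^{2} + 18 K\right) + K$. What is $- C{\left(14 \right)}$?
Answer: $-462$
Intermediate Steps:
$C{\left(K \right)} = K^{2} + 19 K$
$- C{\left(14 \right)} = - 14 \left(19 + 14\right) = - 14 \cdot 33 = \left(-1\right) 462 = -462$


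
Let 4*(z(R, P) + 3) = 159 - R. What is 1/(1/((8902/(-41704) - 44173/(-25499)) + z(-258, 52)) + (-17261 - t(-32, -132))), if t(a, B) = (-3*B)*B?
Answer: 27321372791/956548848638275 ≈ 2.8562e-5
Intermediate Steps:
t(a, B) = -3*B**2
z(R, P) = 147/4 - R/4 (z(R, P) = -3 + (159 - R)/4 = -3 + (159/4 - R/4) = 147/4 - R/4)
1/(1/((8902/(-41704) - 44173/(-25499)) + z(-258, 52)) + (-17261 - t(-32, -132))) = 1/(1/((8902/(-41704) - 44173/(-25499)) + (147/4 - 1/4*(-258))) + (-17261 - (-3)*(-132)**2)) = 1/(1/((8902*(-1/41704) - 44173*(-1/25499)) + (147/4 + 129/2)) + (-17261 - (-3)*17424)) = 1/(1/((-4451/20852 + 44173/25499) + 405/4) + (-17261 - 1*(-52272))) = 1/(1/(807599347/531705148 + 405/4) + (-17261 + 52272)) = 1/(1/(27321372791/265852574) + 35011) = 1/(265852574/27321372791 + 35011) = 1/(956548848638275/27321372791) = 27321372791/956548848638275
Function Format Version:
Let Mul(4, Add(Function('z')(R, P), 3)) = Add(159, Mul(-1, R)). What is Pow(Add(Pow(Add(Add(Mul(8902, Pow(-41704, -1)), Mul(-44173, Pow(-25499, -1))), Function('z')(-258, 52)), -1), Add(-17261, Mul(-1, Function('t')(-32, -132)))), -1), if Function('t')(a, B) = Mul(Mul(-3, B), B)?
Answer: Rational(27321372791, 956548848638275) ≈ 2.8562e-5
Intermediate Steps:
Function('t')(a, B) = Mul(-3, Pow(B, 2))
Function('z')(R, P) = Add(Rational(147, 4), Mul(Rational(-1, 4), R)) (Function('z')(R, P) = Add(-3, Mul(Rational(1, 4), Add(159, Mul(-1, R)))) = Add(-3, Add(Rational(159, 4), Mul(Rational(-1, 4), R))) = Add(Rational(147, 4), Mul(Rational(-1, 4), R)))
Pow(Add(Pow(Add(Add(Mul(8902, Pow(-41704, -1)), Mul(-44173, Pow(-25499, -1))), Function('z')(-258, 52)), -1), Add(-17261, Mul(-1, Function('t')(-32, -132)))), -1) = Pow(Add(Pow(Add(Add(Mul(8902, Pow(-41704, -1)), Mul(-44173, Pow(-25499, -1))), Add(Rational(147, 4), Mul(Rational(-1, 4), -258))), -1), Add(-17261, Mul(-1, Mul(-3, Pow(-132, 2))))), -1) = Pow(Add(Pow(Add(Add(Mul(8902, Rational(-1, 41704)), Mul(-44173, Rational(-1, 25499))), Add(Rational(147, 4), Rational(129, 2))), -1), Add(-17261, Mul(-1, Mul(-3, 17424)))), -1) = Pow(Add(Pow(Add(Add(Rational(-4451, 20852), Rational(44173, 25499)), Rational(405, 4)), -1), Add(-17261, Mul(-1, -52272))), -1) = Pow(Add(Pow(Add(Rational(807599347, 531705148), Rational(405, 4)), -1), Add(-17261, 52272)), -1) = Pow(Add(Pow(Rational(27321372791, 265852574), -1), 35011), -1) = Pow(Add(Rational(265852574, 27321372791), 35011), -1) = Pow(Rational(956548848638275, 27321372791), -1) = Rational(27321372791, 956548848638275)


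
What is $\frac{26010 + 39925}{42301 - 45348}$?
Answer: $- \frac{65935}{3047} \approx -21.639$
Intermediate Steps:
$\frac{26010 + 39925}{42301 - 45348} = \frac{65935}{-3047} = 65935 \left(- \frac{1}{3047}\right) = - \frac{65935}{3047}$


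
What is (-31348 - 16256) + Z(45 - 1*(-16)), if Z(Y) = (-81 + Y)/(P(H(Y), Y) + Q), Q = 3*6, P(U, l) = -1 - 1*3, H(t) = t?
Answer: -333238/7 ≈ -47605.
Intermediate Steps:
P(U, l) = -4 (P(U, l) = -1 - 3 = -4)
Q = 18
Z(Y) = -81/14 + Y/14 (Z(Y) = (-81 + Y)/(-4 + 18) = (-81 + Y)/14 = (-81 + Y)*(1/14) = -81/14 + Y/14)
(-31348 - 16256) + Z(45 - 1*(-16)) = (-31348 - 16256) + (-81/14 + (45 - 1*(-16))/14) = -47604 + (-81/14 + (45 + 16)/14) = -47604 + (-81/14 + (1/14)*61) = -47604 + (-81/14 + 61/14) = -47604 - 10/7 = -333238/7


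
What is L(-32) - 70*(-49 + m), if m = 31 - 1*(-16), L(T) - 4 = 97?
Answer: 241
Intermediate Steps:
L(T) = 101 (L(T) = 4 + 97 = 101)
m = 47 (m = 31 + 16 = 47)
L(-32) - 70*(-49 + m) = 101 - 70*(-49 + 47) = 101 - 70*(-2) = 101 + 140 = 241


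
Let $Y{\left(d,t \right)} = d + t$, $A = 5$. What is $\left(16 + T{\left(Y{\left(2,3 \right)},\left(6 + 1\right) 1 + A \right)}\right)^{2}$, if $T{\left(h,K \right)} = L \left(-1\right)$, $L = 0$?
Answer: $256$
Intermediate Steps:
$T{\left(h,K \right)} = 0$ ($T{\left(h,K \right)} = 0 \left(-1\right) = 0$)
$\left(16 + T{\left(Y{\left(2,3 \right)},\left(6 + 1\right) 1 + A \right)}\right)^{2} = \left(16 + 0\right)^{2} = 16^{2} = 256$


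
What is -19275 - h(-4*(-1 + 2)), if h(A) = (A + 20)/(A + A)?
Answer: -19273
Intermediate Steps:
h(A) = (20 + A)/(2*A) (h(A) = (20 + A)/((2*A)) = (20 + A)*(1/(2*A)) = (20 + A)/(2*A))
-19275 - h(-4*(-1 + 2)) = -19275 - (20 - 4*(-1 + 2))/(2*((-4*(-1 + 2)))) = -19275 - (20 - 4*1)/(2*((-4*1))) = -19275 - (20 - 4)/(2*(-4)) = -19275 - (-1)*16/(2*4) = -19275 - 1*(-2) = -19275 + 2 = -19273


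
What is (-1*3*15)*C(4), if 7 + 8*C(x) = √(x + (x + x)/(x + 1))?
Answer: 315/8 - 9*√35/4 ≈ 26.064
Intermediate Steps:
C(x) = -7/8 + √(x + 2*x/(1 + x))/8 (C(x) = -7/8 + √(x + (x + x)/(x + 1))/8 = -7/8 + √(x + (2*x)/(1 + x))/8 = -7/8 + √(x + 2*x/(1 + x))/8)
(-1*3*15)*C(4) = (-1*3*15)*(-7/8 + √(4*(3 + 4)/(1 + 4))/8) = (-3*15)*(-7/8 + √(4*7/5)/8) = -45*(-7/8 + √(4*(⅕)*7)/8) = -45*(-7/8 + √(28/5)/8) = -45*(-7/8 + (2*√35/5)/8) = -45*(-7/8 + √35/20) = 315/8 - 9*√35/4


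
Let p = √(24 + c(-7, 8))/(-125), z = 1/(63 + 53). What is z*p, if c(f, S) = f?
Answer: -√17/14500 ≈ -0.00028435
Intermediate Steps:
z = 1/116 ≈ 0.0086207
p = -√17/125 (p = √(24 - 7)/(-125) = √17*(-1/125) = -√17/125 ≈ -0.032985)
z*p = (-√17/125)/116 = -√17/14500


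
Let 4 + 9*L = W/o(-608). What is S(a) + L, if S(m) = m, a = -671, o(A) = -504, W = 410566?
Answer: -1728119/2268 ≈ -761.96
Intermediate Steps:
L = -206291/2268 (L = -4/9 + (410566/(-504))/9 = -4/9 + (410566*(-1/504))/9 = -4/9 + (1/9)*(-205283/252) = -4/9 - 205283/2268 = -206291/2268 ≈ -90.957)
S(a) + L = -671 - 206291/2268 = -1728119/2268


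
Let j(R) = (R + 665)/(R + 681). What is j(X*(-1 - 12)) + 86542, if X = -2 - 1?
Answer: 3894434/45 ≈ 86543.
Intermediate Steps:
X = -3
j(R) = (665 + R)/(681 + R)
j(X*(-1 - 12)) + 86542 = (665 - 3*(-1 - 12))/(681 - 3*(-1 - 12)) + 86542 = (665 - 3*(-13))/(681 - 3*(-13)) + 86542 = (665 + 39)/(681 + 39) + 86542 = 704/720 + 86542 = (1/720)*704 + 86542 = 44/45 + 86542 = 3894434/45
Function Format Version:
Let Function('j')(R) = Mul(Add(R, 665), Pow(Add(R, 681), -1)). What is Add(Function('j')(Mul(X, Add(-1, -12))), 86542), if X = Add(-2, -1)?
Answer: Rational(3894434, 45) ≈ 86543.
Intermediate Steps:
X = -3
Function('j')(R) = Mul(Pow(Add(681, R), -1), Add(665, R)) (Function('j')(R) = Mul(Add(665, R), Pow(Add(681, R), -1)) = Mul(Pow(Add(681, R), -1), Add(665, R)))
Add(Function('j')(Mul(X, Add(-1, -12))), 86542) = Add(Mul(Pow(Add(681, Mul(-3, Add(-1, -12))), -1), Add(665, Mul(-3, Add(-1, -12)))), 86542) = Add(Mul(Pow(Add(681, Mul(-3, -13)), -1), Add(665, Mul(-3, -13))), 86542) = Add(Mul(Pow(Add(681, 39), -1), Add(665, 39)), 86542) = Add(Mul(Pow(720, -1), 704), 86542) = Add(Mul(Rational(1, 720), 704), 86542) = Add(Rational(44, 45), 86542) = Rational(3894434, 45)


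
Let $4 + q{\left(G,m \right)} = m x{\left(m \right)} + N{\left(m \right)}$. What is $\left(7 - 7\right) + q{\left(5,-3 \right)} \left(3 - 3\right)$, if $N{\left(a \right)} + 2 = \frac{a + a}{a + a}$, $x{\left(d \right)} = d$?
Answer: $0$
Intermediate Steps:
$N{\left(a \right)} = -1$ ($N{\left(a \right)} = -2 + \frac{a + a}{a + a} = -2 + \frac{2 a}{2 a} = -2 + 2 a \frac{1}{2 a} = -2 + 1 = -1$)
$q{\left(G,m \right)} = -5 + m^{2}$ ($q{\left(G,m \right)} = -4 + \left(m m - 1\right) = -4 + \left(m^{2} - 1\right) = -4 + \left(-1 + m^{2}\right) = -5 + m^{2}$)
$\left(7 - 7\right) + q{\left(5,-3 \right)} \left(3 - 3\right) = \left(7 - 7\right) + \left(-5 + \left(-3\right)^{2}\right) \left(3 - 3\right) = 0 + \left(-5 + 9\right) 0 = 0 + 4 \cdot 0 = 0 + 0 = 0$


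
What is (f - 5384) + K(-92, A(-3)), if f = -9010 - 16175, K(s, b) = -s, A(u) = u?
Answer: -30477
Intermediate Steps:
f = -25185
(f - 5384) + K(-92, A(-3)) = (-25185 - 5384) - 1*(-92) = -30569 + 92 = -30477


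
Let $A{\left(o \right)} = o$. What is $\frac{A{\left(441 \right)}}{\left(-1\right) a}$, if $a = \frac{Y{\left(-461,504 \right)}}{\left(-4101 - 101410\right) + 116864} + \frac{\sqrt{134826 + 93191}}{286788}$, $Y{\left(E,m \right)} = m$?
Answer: $- \frac{207539953151775205248}{20862755371494751} + \frac{16301247468486372 \sqrt{228017}}{20862755371494751} \approx -9574.8$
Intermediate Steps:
$a = \frac{504}{11353} + \frac{\sqrt{228017}}{286788}$ ($a = \frac{504}{\left(-4101 - 101410\right) + 116864} + \frac{\sqrt{134826 + 93191}}{286788} = \frac{504}{\left(-4101 - 101410\right) + 116864} + \sqrt{228017} \cdot \frac{1}{286788} = \frac{504}{-105511 + 116864} + \frac{\sqrt{228017}}{286788} = \frac{504}{11353} + \frac{\sqrt{228017}}{286788} \approx 0.046059$)
$\frac{A{\left(441 \right)}}{\left(-1\right) a} = \frac{441}{\left(-1\right) \left(\frac{504}{11353} + \frac{\sqrt{228017}}{286788}\right)} = \frac{441}{- \frac{504}{11353} - \frac{\sqrt{228017}}{286788}}$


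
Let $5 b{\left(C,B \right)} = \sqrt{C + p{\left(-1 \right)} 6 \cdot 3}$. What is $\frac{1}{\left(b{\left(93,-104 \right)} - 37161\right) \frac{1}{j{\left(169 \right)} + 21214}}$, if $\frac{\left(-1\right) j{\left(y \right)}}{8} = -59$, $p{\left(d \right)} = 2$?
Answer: $- \frac{3357806025}{5753916316} - \frac{54215 \sqrt{129}}{17261748948} \approx -0.5836$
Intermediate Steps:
$j{\left(y \right)} = 472$ ($j{\left(y \right)} = \left(-8\right) \left(-59\right) = 472$)
$b{\left(C,B \right)} = \frac{\sqrt{36 + C}}{5}$ ($b{\left(C,B \right)} = \frac{\sqrt{C + 2 \cdot 6 \cdot 3}}{5} = \frac{\sqrt{C + 12 \cdot 3}}{5} = \frac{\sqrt{C + 36}}{5} = \frac{\sqrt{36 + C}}{5}$)
$\frac{1}{\left(b{\left(93,-104 \right)} - 37161\right) \frac{1}{j{\left(169 \right)} + 21214}} = \frac{1}{\left(\frac{\sqrt{36 + 93}}{5} - 37161\right) \frac{1}{472 + 21214}} = \frac{1}{\left(\frac{\sqrt{129}}{5} - 37161\right) \frac{1}{21686}} = \frac{1}{\left(-37161 + \frac{\sqrt{129}}{5}\right) \frac{1}{21686}} = \frac{1}{- \frac{37161}{21686} + \frac{\sqrt{129}}{108430}}$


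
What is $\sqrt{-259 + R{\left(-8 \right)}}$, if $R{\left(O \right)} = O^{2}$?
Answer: $i \sqrt{195} \approx 13.964 i$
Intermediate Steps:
$\sqrt{-259 + R{\left(-8 \right)}} = \sqrt{-259 + \left(-8\right)^{2}} = \sqrt{-259 + 64} = \sqrt{-195} = i \sqrt{195}$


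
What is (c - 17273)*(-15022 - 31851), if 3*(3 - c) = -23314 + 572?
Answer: 1362504364/3 ≈ 4.5417e+8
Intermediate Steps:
c = 22751/3 (c = 3 - (-23314 + 572)/3 = 3 - 1/3*(-22742) = 3 + 22742/3 = 22751/3 ≈ 7583.7)
(c - 17273)*(-15022 - 31851) = (22751/3 - 17273)*(-15022 - 31851) = -29068/3*(-46873) = 1362504364/3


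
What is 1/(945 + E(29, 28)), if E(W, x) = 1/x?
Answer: 28/26461 ≈ 0.0010582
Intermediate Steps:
1/(945 + E(29, 28)) = 1/(945 + 1/28) = 1/(26461/28) = 28/26461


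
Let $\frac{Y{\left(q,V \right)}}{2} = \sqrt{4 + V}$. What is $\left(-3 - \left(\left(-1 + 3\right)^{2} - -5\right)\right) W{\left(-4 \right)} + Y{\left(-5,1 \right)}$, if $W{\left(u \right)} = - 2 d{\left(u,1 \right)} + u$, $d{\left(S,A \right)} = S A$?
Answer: $-48 + 2 \sqrt{5} \approx -43.528$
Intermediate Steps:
$d{\left(S,A \right)} = A S$
$Y{\left(q,V \right)} = 2 \sqrt{4 + V}$
$W{\left(u \right)} = - u$ ($W{\left(u \right)} = - 2 \cdot 1 u + u = - 2 u + u = - u$)
$\left(-3 - \left(\left(-1 + 3\right)^{2} - -5\right)\right) W{\left(-4 \right)} + Y{\left(-5,1 \right)} = \left(-3 - \left(\left(-1 + 3\right)^{2} - -5\right)\right) \left(\left(-1\right) \left(-4\right)\right) + 2 \sqrt{4 + 1} = \left(-3 - \left(2^{2} + 5\right)\right) 4 + 2 \sqrt{5} = \left(-3 - \left(4 + 5\right)\right) 4 + 2 \sqrt{5} = \left(-3 - 9\right) 4 + 2 \sqrt{5} = \left(-12\right) 4 + 2 \sqrt{5} = -48 + 2 \sqrt{5}$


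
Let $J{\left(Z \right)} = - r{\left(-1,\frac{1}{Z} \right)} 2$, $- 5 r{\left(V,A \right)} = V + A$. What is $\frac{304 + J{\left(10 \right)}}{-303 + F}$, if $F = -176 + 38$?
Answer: $- \frac{7591}{11025} \approx -0.68853$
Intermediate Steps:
$F = -138$
$r{\left(V,A \right)} = - \frac{A}{5} - \frac{V}{5}$ ($r{\left(V,A \right)} = - \frac{V + A}{5} = - \frac{A + V}{5} = - \frac{A}{5} - \frac{V}{5}$)
$J{\left(Z \right)} = - \frac{2}{5} + \frac{2}{5 Z}$ ($J{\left(Z \right)} = - (- \frac{1}{5 Z} - - \frac{1}{5}) 2 = - (- \frac{1}{5 Z} + \frac{1}{5}) 2 = - (\frac{1}{5} - \frac{1}{5 Z}) 2 = \left(- \frac{1}{5} + \frac{1}{5 Z}\right) 2 = - \frac{2}{5} + \frac{2}{5 Z}$)
$\frac{304 + J{\left(10 \right)}}{-303 + F} = \frac{304 + \frac{2 \left(1 - 10\right)}{5 \cdot 10}}{-303 - 138} = \frac{304 + \frac{2}{5} \cdot \frac{1}{10} \left(1 - 10\right)}{-441} = \left(304 + \frac{2}{5} \cdot \frac{1}{10} \left(-9\right)\right) \left(- \frac{1}{441}\right) = \left(304 - \frac{9}{25}\right) \left(- \frac{1}{441}\right) = \frac{7591}{25} \left(- \frac{1}{441}\right) = - \frac{7591}{11025}$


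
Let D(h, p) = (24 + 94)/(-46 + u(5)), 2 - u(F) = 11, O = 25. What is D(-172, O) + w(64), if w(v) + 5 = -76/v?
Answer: -7333/880 ≈ -8.3329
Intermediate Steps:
w(v) = -5 - 76/v
u(F) = -9 (u(F) = 2 - 1*11 = 2 - 11 = -9)
D(h, p) = -118/55 (D(h, p) = (24 + 94)/(-46 - 9) = 118/(-55) = 118*(-1/55) = -118/55)
D(-172, O) + w(64) = -118/55 + (-5 - 76/64) = -118/55 + (-5 - 76*1/64) = -118/55 + (-5 - 19/16) = -118/55 - 99/16 = -7333/880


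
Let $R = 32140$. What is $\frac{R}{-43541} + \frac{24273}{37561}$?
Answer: $- \frac{150339847}{1635443501} \approx -0.091926$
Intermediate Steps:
$\frac{R}{-43541} + \frac{24273}{37561} = \frac{32140}{-43541} + \frac{24273}{37561} = 32140 \left(- \frac{1}{43541}\right) + 24273 \cdot \frac{1}{37561} = - \frac{32140}{43541} + \frac{24273}{37561} = - \frac{150339847}{1635443501}$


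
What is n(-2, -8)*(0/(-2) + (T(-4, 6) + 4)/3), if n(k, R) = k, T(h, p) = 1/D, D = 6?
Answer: -25/9 ≈ -2.7778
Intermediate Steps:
T(h, p) = 1/6
n(-2, -8)*(0/(-2) + (T(-4, 6) + 4)/3) = -2*(0/(-2) + (1/6 + 4)/3) = -2*(0*(-1/2) + (25/6)*(1/3)) = -2*(0 + 25/18) = -2*25/18 = -25/9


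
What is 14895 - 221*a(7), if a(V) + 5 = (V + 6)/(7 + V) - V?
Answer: 242785/14 ≈ 17342.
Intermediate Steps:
a(V) = -5 - V + (6 + V)/(7 + V) (a(V) = -5 + ((V + 6)/(7 + V) - V) = -5 + ((6 + V)/(7 + V) - V) = -5 + (-V + (6 + V)/(7 + V)) = -5 - V + (6 + V)/(7 + V))
14895 - 221*a(7) = 14895 - 221*(-29 - 1*7² - 11*7)/(7 + 7) = 14895 - 221*(-29 - 1*49 - 77)/14 = 14895 - 221*(-29 - 49 - 77)/14 = 14895 - 221*(1/14)*(-155) = 14895 - 221*(-155)/14 = 14895 - 1*(-34255/14) = 14895 + 34255/14 = 242785/14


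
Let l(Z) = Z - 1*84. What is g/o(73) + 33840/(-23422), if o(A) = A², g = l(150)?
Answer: -89393754/62407919 ≈ -1.4324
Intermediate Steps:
l(Z) = -84 + Z (l(Z) = Z - 84 = -84 + Z)
g = 66 (g = -84 + 150 = 66)
g/o(73) + 33840/(-23422) = 66/(73²) + 33840/(-23422) = 66/5329 + 33840*(-1/23422) = 66*(1/5329) - 16920/11711 = 66/5329 - 16920/11711 = -89393754/62407919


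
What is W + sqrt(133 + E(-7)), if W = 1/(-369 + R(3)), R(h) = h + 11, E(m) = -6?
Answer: -1/355 + sqrt(127) ≈ 11.267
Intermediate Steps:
R(h) = 11 + h
W = -1/355 (W = 1/(-369 + (11 + 3)) = 1/(-369 + 14) = 1/(-355) = -1/355 ≈ -0.0028169)
W + sqrt(133 + E(-7)) = -1/355 + sqrt(133 - 6) = -1/355 + sqrt(127)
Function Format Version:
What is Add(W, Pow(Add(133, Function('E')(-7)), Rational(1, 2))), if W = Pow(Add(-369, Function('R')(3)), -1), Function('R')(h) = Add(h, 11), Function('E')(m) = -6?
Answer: Add(Rational(-1, 355), Pow(127, Rational(1, 2))) ≈ 11.267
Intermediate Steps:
Function('R')(h) = Add(11, h)
W = Rational(-1, 355) (W = Pow(Add(-369, Add(11, 3)), -1) = Pow(Add(-369, 14), -1) = Pow(-355, -1) = Rational(-1, 355) ≈ -0.0028169)
Add(W, Pow(Add(133, Function('E')(-7)), Rational(1, 2))) = Add(Rational(-1, 355), Pow(Add(133, -6), Rational(1, 2))) = Add(Rational(-1, 355), Pow(127, Rational(1, 2)))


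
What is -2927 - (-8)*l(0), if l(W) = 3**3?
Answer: -2711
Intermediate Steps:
l(W) = 27
-2927 - (-8)*l(0) = -2927 - (-8)*27 = -2927 - 1*(-216) = -2927 + 216 = -2711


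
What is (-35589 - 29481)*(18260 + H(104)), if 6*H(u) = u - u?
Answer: -1188178200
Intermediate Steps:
H(u) = 0 (H(u) = (u - u)/6 = (1/6)*0 = 0)
(-35589 - 29481)*(18260 + H(104)) = (-35589 - 29481)*(18260 + 0) = -65070*18260 = -1188178200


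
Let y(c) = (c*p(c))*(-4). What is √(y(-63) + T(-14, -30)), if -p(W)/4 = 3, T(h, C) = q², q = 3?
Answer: 3*I*√335 ≈ 54.909*I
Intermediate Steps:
T(h, C) = 9 (T(h, C) = 3² = 9)
p(W) = -12 (p(W) = -4*3 = -12)
y(c) = 48*c (y(c) = (c*(-12))*(-4) = -12*c*(-4) = 48*c)
√(y(-63) + T(-14, -30)) = √(48*(-63) + 9) = √(-3024 + 9) = √(-3015) = 3*I*√335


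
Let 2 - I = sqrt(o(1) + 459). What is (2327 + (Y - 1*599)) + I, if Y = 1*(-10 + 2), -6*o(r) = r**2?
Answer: 1722 - sqrt(16518)/6 ≈ 1700.6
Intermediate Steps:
o(r) = -r**2/6
Y = -8 (Y = 1*(-8) = -8)
I = 2 - sqrt(16518)/6 (I = 2 - sqrt(-1/6*1**2 + 459) = 2 - sqrt(-1/6*1 + 459) = 2 - sqrt(-1/6 + 459) = 2 - sqrt(2753/6) = 2 - sqrt(16518)/6 ≈ -19.420)
(2327 + (Y - 1*599)) + I = (2327 + (-8 - 1*599)) + (2 - sqrt(16518)/6) = (2327 + (-8 - 599)) + (2 - sqrt(16518)/6) = (2327 - 607) + (2 - sqrt(16518)/6) = 1720 + (2 - sqrt(16518)/6) = 1722 - sqrt(16518)/6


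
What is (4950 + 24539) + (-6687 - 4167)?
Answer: 18635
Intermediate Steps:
(4950 + 24539) + (-6687 - 4167) = 29489 - 10854 = 18635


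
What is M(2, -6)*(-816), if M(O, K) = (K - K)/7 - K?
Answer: -4896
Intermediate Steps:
M(O, K) = -K (M(O, K) = 0*(⅐) - K = 0 - K = -K)
M(2, -6)*(-816) = -1*(-6)*(-816) = 6*(-816) = -4896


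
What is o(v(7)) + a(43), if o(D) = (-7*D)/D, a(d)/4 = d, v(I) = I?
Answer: 165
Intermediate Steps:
a(d) = 4*d
o(D) = -7
o(v(7)) + a(43) = -7 + 4*43 = -7 + 172 = 165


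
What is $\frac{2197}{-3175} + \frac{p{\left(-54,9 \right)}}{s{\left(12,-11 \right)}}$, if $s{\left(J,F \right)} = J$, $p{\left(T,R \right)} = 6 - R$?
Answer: $- \frac{11963}{12700} \approx -0.94197$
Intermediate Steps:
$\frac{2197}{-3175} + \frac{p{\left(-54,9 \right)}}{s{\left(12,-11 \right)}} = \frac{2197}{-3175} + \frac{6 - 9}{12} = 2197 \left(- \frac{1}{3175}\right) + \left(6 - 9\right) \frac{1}{12} = - \frac{2197}{3175} - \frac{1}{4} = - \frac{11963}{12700}$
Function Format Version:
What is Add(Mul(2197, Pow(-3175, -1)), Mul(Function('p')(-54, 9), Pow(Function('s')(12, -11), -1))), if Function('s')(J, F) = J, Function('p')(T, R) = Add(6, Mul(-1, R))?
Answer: Rational(-11963, 12700) ≈ -0.94197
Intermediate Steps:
Add(Mul(2197, Pow(-3175, -1)), Mul(Function('p')(-54, 9), Pow(Function('s')(12, -11), -1))) = Add(Mul(2197, Pow(-3175, -1)), Mul(Add(6, Mul(-1, 9)), Pow(12, -1))) = Add(Mul(2197, Rational(-1, 3175)), Mul(Add(6, -9), Rational(1, 12))) = Add(Rational(-2197, 3175), Mul(-3, Rational(1, 12))) = Add(Rational(-2197, 3175), Rational(-1, 4)) = Rational(-11963, 12700)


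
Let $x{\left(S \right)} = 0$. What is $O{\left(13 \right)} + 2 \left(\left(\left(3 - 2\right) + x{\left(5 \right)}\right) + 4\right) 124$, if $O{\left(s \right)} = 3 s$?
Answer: $1279$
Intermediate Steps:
$O{\left(13 \right)} + 2 \left(\left(\left(3 - 2\right) + x{\left(5 \right)}\right) + 4\right) 124 = 3 \cdot 13 + 2 \left(\left(\left(3 - 2\right) + 0\right) + 4\right) 124 = 39 + 2 \left(\left(1 + 0\right) + 4\right) 124 = 39 + 2 \left(1 + 4\right) 124 = 39 + 2 \cdot 5 \cdot 124 = 39 + 10 \cdot 124 = 39 + 1240 = 1279$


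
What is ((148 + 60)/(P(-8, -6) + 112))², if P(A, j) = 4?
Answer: 2704/841 ≈ 3.2152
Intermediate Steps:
((148 + 60)/(P(-8, -6) + 112))² = ((148 + 60)/(4 + 112))² = (208/116)² = (208*(1/116))² = (52/29)² = 2704/841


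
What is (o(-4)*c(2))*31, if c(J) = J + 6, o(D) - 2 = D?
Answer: -496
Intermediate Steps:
o(D) = 2 + D
c(J) = 6 + J
(o(-4)*c(2))*31 = ((2 - 4)*(6 + 2))*31 = -2*8*31 = -16*31 = -496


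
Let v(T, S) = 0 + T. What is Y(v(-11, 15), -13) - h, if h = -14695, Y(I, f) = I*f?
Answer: 14838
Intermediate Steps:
v(T, S) = T
Y(v(-11, 15), -13) - h = -11*(-13) - 1*(-14695) = 143 + 14695 = 14838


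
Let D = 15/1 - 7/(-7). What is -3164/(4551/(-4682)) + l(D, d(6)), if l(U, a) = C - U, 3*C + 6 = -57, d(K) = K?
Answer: 14645461/4551 ≈ 3218.1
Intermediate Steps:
C = -21 (C = -2 + (⅓)*(-57) = -2 - 19 = -21)
D = 16 (D = 15*1 - 7*(-⅐) = 15 + 1 = 16)
l(U, a) = -21 - U
-3164/(4551/(-4682)) + l(D, d(6)) = -3164/(4551/(-4682)) + (-21 - 1*16) = -3164/(4551*(-1/4682)) + (-21 - 16) = -3164/(-4551/4682) - 37 = -3164*(-4682/4551) - 37 = 14813848/4551 - 37 = 14645461/4551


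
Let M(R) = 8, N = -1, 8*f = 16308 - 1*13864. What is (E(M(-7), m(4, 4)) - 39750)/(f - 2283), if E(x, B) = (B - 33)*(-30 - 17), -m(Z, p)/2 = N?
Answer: 76586/3955 ≈ 19.364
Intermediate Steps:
f = 611/2 (f = (16308 - 1*13864)/8 = (16308 - 13864)/8 = (1/8)*2444 = 611/2 ≈ 305.50)
m(Z, p) = 2 (m(Z, p) = -2*(-1) = 2)
E(x, B) = 1551 - 47*B (E(x, B) = (-33 + B)*(-47) = 1551 - 47*B)
(E(M(-7), m(4, 4)) - 39750)/(f - 2283) = ((1551 - 47*2) - 39750)/(611/2 - 2283) = ((1551 - 94) - 39750)/(-3955/2) = (1457 - 39750)*(-2/3955) = -38293*(-2/3955) = 76586/3955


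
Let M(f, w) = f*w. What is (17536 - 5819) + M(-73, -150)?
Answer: 22667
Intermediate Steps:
(17536 - 5819) + M(-73, -150) = (17536 - 5819) - 73*(-150) = 11717 + 10950 = 22667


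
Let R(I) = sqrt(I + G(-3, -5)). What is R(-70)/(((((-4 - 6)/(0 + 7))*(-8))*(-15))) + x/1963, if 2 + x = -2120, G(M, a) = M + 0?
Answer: -2122/1963 - 7*I*sqrt(73)/1200 ≈ -1.081 - 0.04984*I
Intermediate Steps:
G(M, a) = M
x = -2122 (x = -2 - 2120 = -2122)
R(I) = sqrt(-3 + I) (R(I) = sqrt(I - 3) = sqrt(-3 + I))
R(-70)/(((((-4 - 6)/(0 + 7))*(-8))*(-15))) + x/1963 = sqrt(-3 - 70)/(((((-4 - 6)/(0 + 7))*(-8))*(-15))) - 2122/1963 = sqrt(-73)/(((-10/7*(-8))*(-15))) - 2122*1/1963 = (I*sqrt(73))/(((-10*1/7*(-8))*(-15))) - 2122/1963 = (I*sqrt(73))/((-10/7*(-8)*(-15))) - 2122/1963 = (I*sqrt(73))/(((80/7)*(-15))) - 2122/1963 = (I*sqrt(73))/(-1200/7) - 2122/1963 = (I*sqrt(73))*(-7/1200) - 2122/1963 = -7*I*sqrt(73)/1200 - 2122/1963 = -2122/1963 - 7*I*sqrt(73)/1200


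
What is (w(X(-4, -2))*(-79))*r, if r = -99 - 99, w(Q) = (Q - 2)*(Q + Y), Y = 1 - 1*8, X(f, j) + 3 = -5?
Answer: 2346300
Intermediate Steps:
X(f, j) = -8 (X(f, j) = -3 - 5 = -8)
Y = -7 (Y = 1 - 8 = -7)
w(Q) = (-7 + Q)*(-2 + Q) (w(Q) = (Q - 2)*(Q - 7) = (-2 + Q)*(-7 + Q) = (-7 + Q)*(-2 + Q))
r = -198
(w(X(-4, -2))*(-79))*r = ((14 + (-8)² - 9*(-8))*(-79))*(-198) = ((14 + 64 + 72)*(-79))*(-198) = (150*(-79))*(-198) = -11850*(-198) = 2346300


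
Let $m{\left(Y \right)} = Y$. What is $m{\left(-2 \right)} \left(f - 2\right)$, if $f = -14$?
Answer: $32$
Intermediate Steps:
$m{\left(-2 \right)} \left(f - 2\right) = - 2 \left(-14 - 2\right) = \left(-2\right) \left(-16\right) = 32$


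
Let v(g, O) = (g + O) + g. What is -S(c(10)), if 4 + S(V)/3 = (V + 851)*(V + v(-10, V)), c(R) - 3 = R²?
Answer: -532320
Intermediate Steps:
c(R) = 3 + R²
v(g, O) = O + 2*g (v(g, O) = (O + g) + g = O + 2*g)
S(V) = -12 + 3*(-20 + 2*V)*(851 + V) (S(V) = -12 + 3*((V + 851)*(V + (V + 2*(-10)))) = -12 + 3*((851 + V)*(V + (V - 20))) = -12 + 3*((851 + V)*(V + (-20 + V))) = -12 + 3*((851 + V)*(-20 + 2*V)) = -12 + 3*((-20 + 2*V)*(851 + V)) = -12 + 3*(-20 + 2*V)*(851 + V))
-S(c(10)) = -(-51072 + 6*(3 + 10²)² + 5046*(3 + 10²)) = -(-51072 + 6*(3 + 100)² + 5046*(3 + 100)) = -(-51072 + 6*103² + 5046*103) = -(-51072 + 6*10609 + 519738) = -(-51072 + 63654 + 519738) = -1*532320 = -532320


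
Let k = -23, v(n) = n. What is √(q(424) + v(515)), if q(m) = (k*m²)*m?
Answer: I*√1753175037 ≈ 41871.0*I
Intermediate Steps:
q(m) = -23*m³ (q(m) = (-23*m²)*m = -23*m³)
√(q(424) + v(515)) = √(-23*424³ + 515) = √(-23*76225024 + 515) = √(-1753175552 + 515) = √(-1753175037) = I*√1753175037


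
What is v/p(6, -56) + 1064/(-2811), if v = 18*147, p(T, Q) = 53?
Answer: 7381514/148983 ≈ 49.546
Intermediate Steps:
v = 2646
v/p(6, -56) + 1064/(-2811) = 2646/53 + 1064/(-2811) = 2646*(1/53) + 1064*(-1/2811) = 2646/53 - 1064/2811 = 7381514/148983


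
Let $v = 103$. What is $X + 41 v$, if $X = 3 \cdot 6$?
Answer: $4241$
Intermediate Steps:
$X = 18$
$X + 41 v = 18 + 41 \cdot 103 = 18 + 4223 = 4241$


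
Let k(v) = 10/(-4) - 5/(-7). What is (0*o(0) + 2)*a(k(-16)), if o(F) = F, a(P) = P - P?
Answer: 0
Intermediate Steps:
k(v) = -25/14 (k(v) = 10*(-¼) - 5*(-⅐) = -5/2 + 5/7 = -25/14)
a(P) = 0
(0*o(0) + 2)*a(k(-16)) = (0*0 + 2)*0 = (0 + 2)*0 = 2*0 = 0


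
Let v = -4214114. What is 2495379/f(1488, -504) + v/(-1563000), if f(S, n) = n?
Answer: -54141020327/10941000 ≈ -4948.5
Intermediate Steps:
2495379/f(1488, -504) + v/(-1563000) = 2495379/(-504) - 4214114/(-1563000) = 2495379*(-1/504) - 4214114*(-1/1563000) = -831793/168 + 2107057/781500 = -54141020327/10941000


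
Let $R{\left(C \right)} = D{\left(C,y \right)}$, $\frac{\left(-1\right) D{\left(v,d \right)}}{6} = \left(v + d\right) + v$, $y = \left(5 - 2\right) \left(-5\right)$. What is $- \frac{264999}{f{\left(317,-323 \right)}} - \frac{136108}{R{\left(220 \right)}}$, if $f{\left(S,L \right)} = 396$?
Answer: $- \frac{34547149}{56100} \approx -615.81$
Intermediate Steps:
$y = -15$ ($y = 3 \left(-5\right) = -15$)
$D{\left(v,d \right)} = - 12 v - 6 d$ ($D{\left(v,d \right)} = - 6 \left(\left(v + d\right) + v\right) = - 6 \left(\left(d + v\right) + v\right) = - 6 \left(d + 2 v\right) = - 12 v - 6 d$)
$R{\left(C \right)} = 90 - 12 C$ ($R{\left(C \right)} = - 12 C - -90 = - 12 C + 90 = 90 - 12 C$)
$- \frac{264999}{f{\left(317,-323 \right)}} - \frac{136108}{R{\left(220 \right)}} = - \frac{264999}{396} - \frac{136108}{90 - 2640} = \left(-264999\right) \frac{1}{396} - \frac{136108}{90 - 2640} = - \frac{88333}{132} - \frac{136108}{-2550} = - \frac{88333}{132} - - \frac{68054}{1275} = - \frac{88333}{132} + \frac{68054}{1275} = - \frac{34547149}{56100}$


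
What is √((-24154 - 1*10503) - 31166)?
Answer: I*√65823 ≈ 256.56*I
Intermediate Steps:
√((-24154 - 1*10503) - 31166) = √((-24154 - 10503) - 31166) = √(-34657 - 31166) = √(-65823) = I*√65823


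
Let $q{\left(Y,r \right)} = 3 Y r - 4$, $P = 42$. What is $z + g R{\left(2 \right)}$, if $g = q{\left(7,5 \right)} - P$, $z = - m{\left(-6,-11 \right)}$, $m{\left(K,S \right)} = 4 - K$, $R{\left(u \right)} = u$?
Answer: $108$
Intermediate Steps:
$q{\left(Y,r \right)} = -4 + 3 Y r$ ($q{\left(Y,r \right)} = 3 Y r - 4 = -4 + 3 Y r$)
$z = -10$ ($z = - (4 - -6) = - (4 + 6) = \left(-1\right) 10 = -10$)
$g = 59$ ($g = \left(-4 + 3 \cdot 7 \cdot 5\right) - 42 = \left(-4 + 105\right) - 42 = 101 - 42 = 59$)
$z + g R{\left(2 \right)} = -10 + 59 \cdot 2 = -10 + 118 = 108$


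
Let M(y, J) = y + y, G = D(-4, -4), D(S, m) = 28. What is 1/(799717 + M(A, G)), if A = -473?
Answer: 1/798771 ≈ 1.2519e-6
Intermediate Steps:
G = 28
M(y, J) = 2*y
1/(799717 + M(A, G)) = 1/(799717 + 2*(-473)) = 1/(799717 - 946) = 1/798771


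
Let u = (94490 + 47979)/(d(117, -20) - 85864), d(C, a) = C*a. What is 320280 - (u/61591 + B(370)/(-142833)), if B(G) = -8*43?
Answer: 248521468180733620021/775950637033812 ≈ 3.2028e+5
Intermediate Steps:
B(G) = -344
u = -142469/88204 (u = (94490 + 47979)/(117*(-20) - 85864) = 142469/(-2340 - 85864) = 142469/(-88204) = 142469*(-1/88204) = -142469/88204 ≈ -1.6152)
320280 - (u/61591 + B(370)/(-142833)) = 320280 - (-142469/88204/61591 - 344/(-142833)) = 320280 - (-142469/88204*1/61591 - 344*(-1/142833)) = 320280 - (-142469/5432572564 + 344/142833) = 320280 - 1*1848455687339/775950637033812 = 320280 - 1848455687339/775950637033812 = 248521468180733620021/775950637033812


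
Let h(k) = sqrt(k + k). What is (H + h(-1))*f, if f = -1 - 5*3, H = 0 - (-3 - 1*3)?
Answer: -96 - 16*I*sqrt(2) ≈ -96.0 - 22.627*I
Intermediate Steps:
h(k) = sqrt(2)*sqrt(k) (h(k) = sqrt(2*k) = sqrt(2)*sqrt(k))
H = 6 (H = 0 - (-3 - 3) = 0 - 1*(-6) = 0 + 6 = 6)
f = -16 (f = -1 - 15 = -16)
(H + h(-1))*f = (6 + sqrt(2)*sqrt(-1))*(-16) = (6 + sqrt(2)*I)*(-16) = (6 + I*sqrt(2))*(-16) = -96 - 16*I*sqrt(2)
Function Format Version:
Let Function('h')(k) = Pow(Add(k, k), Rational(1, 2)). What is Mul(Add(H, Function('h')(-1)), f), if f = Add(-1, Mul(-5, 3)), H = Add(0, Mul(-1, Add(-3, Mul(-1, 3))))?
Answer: Add(-96, Mul(-16, I, Pow(2, Rational(1, 2)))) ≈ Add(-96.000, Mul(-22.627, I))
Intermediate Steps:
Function('h')(k) = Mul(Pow(2, Rational(1, 2)), Pow(k, Rational(1, 2))) (Function('h')(k) = Pow(Mul(2, k), Rational(1, 2)) = Mul(Pow(2, Rational(1, 2)), Pow(k, Rational(1, 2))))
H = 6 (H = Add(0, Mul(-1, Add(-3, -3))) = Add(0, Mul(-1, -6)) = Add(0, 6) = 6)
f = -16 (f = Add(-1, -15) = -16)
Mul(Add(H, Function('h')(-1)), f) = Mul(Add(6, Mul(Pow(2, Rational(1, 2)), Pow(-1, Rational(1, 2)))), -16) = Mul(Add(6, Mul(Pow(2, Rational(1, 2)), I)), -16) = Mul(Add(6, Mul(I, Pow(2, Rational(1, 2)))), -16) = Add(-96, Mul(-16, I, Pow(2, Rational(1, 2))))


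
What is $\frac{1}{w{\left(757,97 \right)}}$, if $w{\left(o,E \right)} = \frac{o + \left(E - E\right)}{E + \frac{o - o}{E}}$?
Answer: $\frac{97}{757} \approx 0.12814$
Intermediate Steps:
$w{\left(o,E \right)} = \frac{o}{E}$ ($w{\left(o,E \right)} = \frac{o + 0}{E + \frac{0}{E}} = \frac{o}{E + 0} = \frac{o}{E}$)
$\frac{1}{w{\left(757,97 \right)}} = \frac{1}{757 \cdot \frac{1}{97}} = \frac{1}{\frac{757}{97}} = \frac{97}{757}$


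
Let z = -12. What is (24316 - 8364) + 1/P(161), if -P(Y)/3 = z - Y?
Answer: 8279089/519 ≈ 15952.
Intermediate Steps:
P(Y) = 36 + 3*Y (P(Y) = -3*(-12 - Y) = 36 + 3*Y)
(24316 - 8364) + 1/P(161) = (24316 - 8364) + 1/(36 + 3*161) = 15952 + 1/(36 + 483) = 15952 + 1/519 = 8279089/519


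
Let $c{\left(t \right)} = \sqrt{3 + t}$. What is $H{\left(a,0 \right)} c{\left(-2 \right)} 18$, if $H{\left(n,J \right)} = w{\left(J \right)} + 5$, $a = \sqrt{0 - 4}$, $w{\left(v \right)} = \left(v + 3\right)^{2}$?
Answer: $252$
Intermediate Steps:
$w{\left(v \right)} = \left(3 + v\right)^{2}$
$a = 2 i$ ($a = \sqrt{-4} = 2 i \approx 2.0 i$)
$H{\left(n,J \right)} = 5 + \left(3 + J\right)^{2}$ ($H{\left(n,J \right)} = \left(3 + J\right)^{2} + 5 = 5 + \left(3 + J\right)^{2}$)
$H{\left(a,0 \right)} c{\left(-2 \right)} 18 = \left(5 + \left(3 + 0\right)^{2}\right) \sqrt{3 - 2} \cdot 18 = \left(5 + 3^{2}\right) \sqrt{1} \cdot 18 = \left(5 + 9\right) 1 \cdot 18 = 14 \cdot 1 \cdot 18 = 14 \cdot 18 = 252$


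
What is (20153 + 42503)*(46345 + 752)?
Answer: 2950909632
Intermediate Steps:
(20153 + 42503)*(46345 + 752) = 62656*47097 = 2950909632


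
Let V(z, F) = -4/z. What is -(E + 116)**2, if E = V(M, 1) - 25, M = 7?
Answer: -400689/49 ≈ -8177.3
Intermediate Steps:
E = -179/7 (E = -4/7 - 25 = -179/7 ≈ -25.571)
-(E + 116)**2 = -(-179/7 + 116)**2 = -(633/7)**2 = -1*400689/49 = -400689/49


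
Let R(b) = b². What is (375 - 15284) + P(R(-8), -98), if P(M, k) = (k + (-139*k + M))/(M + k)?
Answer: -260247/17 ≈ -15309.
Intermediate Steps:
P(M, k) = (M - 138*k)/(M + k) (P(M, k) = (k + (M - 139*k))/(M + k) = (M - 138*k)/(M + k))
(375 - 15284) + P(R(-8), -98) = (375 - 15284) + ((-8)² - 138*(-98))/((-8)² - 98) = -14909 + (64 + 13524)/(64 - 98) = -14909 + 13588/(-34) = -14909 - 1/34*13588 = -14909 - 6794/17 = -260247/17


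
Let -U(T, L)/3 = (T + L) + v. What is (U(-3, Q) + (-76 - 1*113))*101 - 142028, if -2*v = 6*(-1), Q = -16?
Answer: -156269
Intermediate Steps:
v = 3 (v = -3*(-1) = -½*(-6) = 3)
U(T, L) = -9 - 3*L - 3*T (U(T, L) = -3*((T + L) + 3) = -3*((L + T) + 3) = -3*(3 + L + T) = -9 - 3*L - 3*T)
(U(-3, Q) + (-76 - 1*113))*101 - 142028 = ((-9 - 3*(-16) - 3*(-3)) + (-76 - 1*113))*101 - 142028 = ((-9 + 48 + 9) + (-76 - 113))*101 - 142028 = (48 - 189)*101 - 142028 = -141*101 - 142028 = -14241 - 142028 = -156269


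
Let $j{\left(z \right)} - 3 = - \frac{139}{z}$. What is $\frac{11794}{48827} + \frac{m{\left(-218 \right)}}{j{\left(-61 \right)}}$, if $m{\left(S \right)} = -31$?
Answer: $- \frac{88534189}{15722294} \approx -5.6311$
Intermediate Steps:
$j{\left(z \right)} = 3 - \frac{139}{z}$
$\frac{11794}{48827} + \frac{m{\left(-218 \right)}}{j{\left(-61 \right)}} = \frac{11794}{48827} - \frac{31}{3 - \frac{139}{-61}} = 11794 \cdot \frac{1}{48827} - \frac{31}{3 - - \frac{139}{61}} = \frac{11794}{48827} - \frac{31}{3 + \frac{139}{61}} = \frac{11794}{48827} - \frac{31}{\frac{322}{61}} = \frac{11794}{48827} - \frac{1891}{322} = - \frac{88534189}{15722294}$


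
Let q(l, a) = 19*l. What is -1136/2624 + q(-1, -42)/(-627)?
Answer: -2179/5412 ≈ -0.40262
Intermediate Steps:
-1136/2624 + q(-1, -42)/(-627) = -1136/2624 + (19*(-1))/(-627) = -1136*1/2624 - 19*(-1/627) = -71/164 + 1/33 = -2179/5412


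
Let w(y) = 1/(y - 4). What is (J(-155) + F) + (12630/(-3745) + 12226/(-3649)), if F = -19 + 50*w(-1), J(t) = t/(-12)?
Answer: -747984269/32797212 ≈ -22.806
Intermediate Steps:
J(t) = -t/12 (J(t) = t*(-1/12) = -t/12)
w(y) = 1/(-4 + y)
F = -29 (F = -19 + 50/(-4 - 1) = -19 + 50/(-5) = -19 + 50*(-⅕) = -19 - 10 = -29)
(J(-155) + F) + (12630/(-3745) + 12226/(-3649)) = (-1/12*(-155) - 29) + (12630/(-3745) + 12226/(-3649)) = (155/12 - 29) + (12630*(-1/3745) + 12226*(-1/3649)) = -193/12 + (-2526/749 - 12226/3649) = -193/12 - 18374648/2733101 = -747984269/32797212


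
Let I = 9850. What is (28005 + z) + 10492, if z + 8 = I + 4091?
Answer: 52430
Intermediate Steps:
z = 13933 (z = -8 + (9850 + 4091) = -8 + 13941 = 13933)
(28005 + z) + 10492 = (28005 + 13933) + 10492 = 41938 + 10492 = 52430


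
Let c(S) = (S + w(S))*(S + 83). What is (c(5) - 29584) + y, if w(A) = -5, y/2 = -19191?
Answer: -67966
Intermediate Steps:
y = -38382 (y = 2*(-19191) = -38382)
c(S) = (-5 + S)*(83 + S) (c(S) = (S - 5)*(S + 83) = (-5 + S)*(83 + S))
(c(5) - 29584) + y = ((-415 + 5² + 78*5) - 29584) - 38382 = ((-415 + 25 + 390) - 29584) - 38382 = (0 - 29584) - 38382 = -29584 - 38382 = -67966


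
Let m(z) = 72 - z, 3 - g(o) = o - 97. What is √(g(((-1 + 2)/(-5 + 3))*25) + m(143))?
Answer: √166/2 ≈ 6.4420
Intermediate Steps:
g(o) = 100 - o (g(o) = 3 - (o - 97) = 3 - (-97 + o) = 3 + (97 - o) = 100 - o)
√(g(((-1 + 2)/(-5 + 3))*25) + m(143)) = √((100 - (-1 + 2)/(-5 + 3)*25) + (72 - 1*143)) = √((100 - 1/(-2)*25) + (72 - 143)) = √((100 - 1*(-½)*25) - 71) = √((100 - (-1)*25/2) - 71) = √((100 - 1*(-25/2)) - 71) = √((100 + 25/2) - 71) = √(225/2 - 71) = √(83/2) = √166/2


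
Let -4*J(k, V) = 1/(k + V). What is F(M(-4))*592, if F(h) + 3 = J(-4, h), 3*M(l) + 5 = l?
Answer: -12284/7 ≈ -1754.9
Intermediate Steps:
M(l) = -5/3 + l/3
J(k, V) = -1/(4*(V + k)) (J(k, V) = -1/(4*(k + V)) = -1/(4*(V + k)))
F(h) = -3 - 1/(-16 + 4*h) (F(h) = -3 - 1/(4*h + 4*(-4)) = -3 - 1/(4*h - 16) = -3 - 1/(-16 + 4*h))
F(M(-4))*592 = ((47 - 12*(-5/3 + (⅓)*(-4)))/(4*(-4 + (-5/3 + (⅓)*(-4)))))*592 = ((47 - 12*(-5/3 - 4/3))/(4*(-4 + (-5/3 - 4/3))))*592 = ((47 - 12*(-3))/(4*(-4 - 3)))*592 = ((¼)*(47 + 36)/(-7))*592 = ((¼)*(-⅐)*83)*592 = -83/28*592 = -12284/7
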